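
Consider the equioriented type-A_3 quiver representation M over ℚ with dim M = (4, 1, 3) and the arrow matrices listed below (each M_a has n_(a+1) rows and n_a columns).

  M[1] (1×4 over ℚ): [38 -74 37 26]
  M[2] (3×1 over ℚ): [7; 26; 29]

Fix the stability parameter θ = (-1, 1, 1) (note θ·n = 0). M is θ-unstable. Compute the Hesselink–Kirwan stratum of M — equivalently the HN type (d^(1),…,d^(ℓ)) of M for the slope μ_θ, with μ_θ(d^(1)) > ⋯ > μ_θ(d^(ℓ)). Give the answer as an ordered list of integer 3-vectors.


Via rank(M_{q-1}∘⋯∘M_p): M ≅ I[1,1]^3, I[1,3], I[3,3]^2.
μ_θ-semistable layers: μ^(1)=1; μ^(2)=-1

((0, 1, 3); (4, 0, 0))


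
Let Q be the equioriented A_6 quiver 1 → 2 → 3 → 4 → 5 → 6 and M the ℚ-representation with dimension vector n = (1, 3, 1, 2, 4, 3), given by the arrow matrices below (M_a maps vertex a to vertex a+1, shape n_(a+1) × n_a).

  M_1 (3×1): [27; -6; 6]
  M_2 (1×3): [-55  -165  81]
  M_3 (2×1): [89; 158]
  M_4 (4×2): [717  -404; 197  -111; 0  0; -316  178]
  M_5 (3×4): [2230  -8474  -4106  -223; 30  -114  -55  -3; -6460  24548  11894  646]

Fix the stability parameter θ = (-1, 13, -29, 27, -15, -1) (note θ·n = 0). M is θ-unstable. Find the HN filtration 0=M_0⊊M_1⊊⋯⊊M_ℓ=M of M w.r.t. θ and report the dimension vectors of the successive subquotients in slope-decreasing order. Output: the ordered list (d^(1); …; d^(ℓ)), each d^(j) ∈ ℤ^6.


Barcode: M ≅ I[1,5], I[2,2]^2, I[4,5], I[5,6]^2, I[6,6]. HN layers by μ_θ (5 steps, strictly decreasing):
  μ^(1)=13; μ^(2)=6; μ^(3)=-1; μ^(4)=-17/3; μ^(5)=-15

((0, 2, 0, 0, 0, 0); (0, 0, 0, 2, 2, 0); (0, 0, 0, 0, 0, 3); (1, 1, 1, 0, 0, 0); (0, 0, 0, 0, 2, 0))


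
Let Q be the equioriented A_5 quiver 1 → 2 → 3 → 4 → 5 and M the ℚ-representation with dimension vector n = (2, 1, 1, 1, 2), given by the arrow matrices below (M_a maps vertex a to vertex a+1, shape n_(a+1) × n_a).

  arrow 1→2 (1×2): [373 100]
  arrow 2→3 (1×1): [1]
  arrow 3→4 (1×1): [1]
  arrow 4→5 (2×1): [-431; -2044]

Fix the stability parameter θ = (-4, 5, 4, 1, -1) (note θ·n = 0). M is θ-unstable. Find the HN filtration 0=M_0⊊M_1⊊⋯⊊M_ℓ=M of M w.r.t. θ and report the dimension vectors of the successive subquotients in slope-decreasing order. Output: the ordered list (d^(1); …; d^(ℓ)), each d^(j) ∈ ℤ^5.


Interval decomposition of M: I[1,1], I[1,5], I[5,5].
HN type (ℓ=3): μ^(1)=9/4; μ^(2)=-1; μ^(3)=-4

((0, 1, 1, 1, 1); (0, 0, 0, 0, 1); (2, 0, 0, 0, 0))


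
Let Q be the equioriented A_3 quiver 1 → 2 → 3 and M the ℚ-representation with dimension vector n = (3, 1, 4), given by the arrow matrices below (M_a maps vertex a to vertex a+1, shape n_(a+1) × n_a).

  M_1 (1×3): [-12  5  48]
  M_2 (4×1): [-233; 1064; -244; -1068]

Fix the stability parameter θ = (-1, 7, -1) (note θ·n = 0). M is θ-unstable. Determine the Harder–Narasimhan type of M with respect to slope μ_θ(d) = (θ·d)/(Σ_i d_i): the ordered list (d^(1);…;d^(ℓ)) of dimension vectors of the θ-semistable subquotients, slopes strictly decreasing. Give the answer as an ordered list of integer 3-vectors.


Via rank(M_{q-1}∘⋯∘M_p): M ≅ I[1,1]^2, I[1,3], I[3,3]^3.
μ_θ-semistable layers: μ^(1)=3; μ^(2)=-1

((0, 1, 1); (3, 0, 3))


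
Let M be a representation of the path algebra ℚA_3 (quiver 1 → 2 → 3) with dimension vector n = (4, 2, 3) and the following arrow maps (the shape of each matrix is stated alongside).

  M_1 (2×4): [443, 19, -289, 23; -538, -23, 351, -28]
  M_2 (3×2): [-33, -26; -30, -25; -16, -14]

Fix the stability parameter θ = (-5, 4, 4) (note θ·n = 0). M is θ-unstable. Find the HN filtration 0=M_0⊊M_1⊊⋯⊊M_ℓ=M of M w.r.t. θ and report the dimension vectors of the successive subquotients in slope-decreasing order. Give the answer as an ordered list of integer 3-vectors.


Barcode: M ≅ I[1,1]^2, I[1,3]^2, I[3,3]. HN layers by μ_θ (2 steps, strictly decreasing):
  μ^(1)=4; μ^(2)=-5

((0, 2, 3); (4, 0, 0))


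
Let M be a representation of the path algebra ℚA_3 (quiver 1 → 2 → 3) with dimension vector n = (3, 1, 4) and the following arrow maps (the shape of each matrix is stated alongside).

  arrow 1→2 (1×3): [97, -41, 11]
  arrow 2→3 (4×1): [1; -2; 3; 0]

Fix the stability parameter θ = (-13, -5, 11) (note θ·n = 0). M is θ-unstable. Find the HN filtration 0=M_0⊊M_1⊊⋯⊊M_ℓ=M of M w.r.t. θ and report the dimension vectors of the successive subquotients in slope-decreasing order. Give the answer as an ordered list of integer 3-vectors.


Interval decomposition of M: I[1,1]^2, I[1,3], I[3,3]^3.
HN type (ℓ=3): μ^(1)=11; μ^(2)=-5; μ^(3)=-13

((0, 0, 4); (0, 1, 0); (3, 0, 0))


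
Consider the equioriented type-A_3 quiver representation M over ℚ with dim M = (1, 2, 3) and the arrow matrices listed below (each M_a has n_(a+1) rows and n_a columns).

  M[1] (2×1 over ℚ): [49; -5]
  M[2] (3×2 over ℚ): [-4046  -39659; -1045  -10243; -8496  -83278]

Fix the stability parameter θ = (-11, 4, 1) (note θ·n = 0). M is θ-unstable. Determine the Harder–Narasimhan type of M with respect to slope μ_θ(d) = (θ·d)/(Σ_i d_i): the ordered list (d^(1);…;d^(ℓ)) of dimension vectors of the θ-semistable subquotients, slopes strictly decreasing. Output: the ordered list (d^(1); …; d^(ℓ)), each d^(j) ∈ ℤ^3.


Interval decomposition of M: I[1,3], I[2,3], I[3,3].
HN type (ℓ=3): μ^(1)=5/2; μ^(2)=1; μ^(3)=-11

((0, 2, 2); (0, 0, 1); (1, 0, 0))


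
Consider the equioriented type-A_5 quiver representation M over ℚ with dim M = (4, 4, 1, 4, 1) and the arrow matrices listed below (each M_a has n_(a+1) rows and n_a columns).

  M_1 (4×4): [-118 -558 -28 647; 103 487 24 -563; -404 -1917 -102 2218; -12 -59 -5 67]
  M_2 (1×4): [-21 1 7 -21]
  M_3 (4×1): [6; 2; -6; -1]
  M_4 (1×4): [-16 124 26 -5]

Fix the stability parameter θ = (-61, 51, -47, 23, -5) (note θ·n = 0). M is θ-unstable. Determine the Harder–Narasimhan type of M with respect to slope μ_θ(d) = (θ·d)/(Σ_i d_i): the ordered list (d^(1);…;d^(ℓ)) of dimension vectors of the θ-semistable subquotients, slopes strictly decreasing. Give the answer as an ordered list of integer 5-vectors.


Interval decomposition of M: I[1,2]^3, I[1,5], I[4,4]^3.
HN type (ℓ=5): μ^(1)=51; μ^(2)=23; μ^(3)=9; μ^(4)=2; μ^(5)=-61

((0, 3, 0, 0, 0); (0, 0, 0, 3, 0); (0, 0, 0, 1, 1); (0, 1, 1, 0, 0); (4, 0, 0, 0, 0))


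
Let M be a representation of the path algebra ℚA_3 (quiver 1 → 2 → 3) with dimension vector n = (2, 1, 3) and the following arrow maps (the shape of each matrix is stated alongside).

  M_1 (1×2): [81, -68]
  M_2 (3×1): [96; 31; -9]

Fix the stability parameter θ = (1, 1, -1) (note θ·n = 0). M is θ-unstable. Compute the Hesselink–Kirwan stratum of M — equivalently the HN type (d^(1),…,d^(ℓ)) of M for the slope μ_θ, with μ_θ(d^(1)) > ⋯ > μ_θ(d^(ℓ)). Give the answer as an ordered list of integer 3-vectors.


Interval decomposition of M: I[1,1], I[1,3], I[3,3]^2.
HN type (ℓ=3): μ^(1)=1; μ^(2)=1/3; μ^(3)=-1

((1, 0, 0); (1, 1, 1); (0, 0, 2))


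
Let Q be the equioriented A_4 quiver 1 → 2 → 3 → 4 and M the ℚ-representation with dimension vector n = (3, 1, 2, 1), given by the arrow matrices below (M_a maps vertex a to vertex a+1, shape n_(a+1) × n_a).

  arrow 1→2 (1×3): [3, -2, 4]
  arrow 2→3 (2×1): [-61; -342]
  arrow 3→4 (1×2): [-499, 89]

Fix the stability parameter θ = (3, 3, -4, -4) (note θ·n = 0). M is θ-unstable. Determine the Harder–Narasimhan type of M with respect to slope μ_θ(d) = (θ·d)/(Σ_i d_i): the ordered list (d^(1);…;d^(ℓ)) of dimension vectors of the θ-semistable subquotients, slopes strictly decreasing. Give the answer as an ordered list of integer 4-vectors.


Via rank(M_{q-1}∘⋯∘M_p): M ≅ I[1,1]^2, I[1,4], I[3,3].
μ_θ-semistable layers: μ^(1)=3; μ^(2)=-1/2; μ^(3)=-4

((2, 0, 0, 0); (1, 1, 1, 1); (0, 0, 1, 0))


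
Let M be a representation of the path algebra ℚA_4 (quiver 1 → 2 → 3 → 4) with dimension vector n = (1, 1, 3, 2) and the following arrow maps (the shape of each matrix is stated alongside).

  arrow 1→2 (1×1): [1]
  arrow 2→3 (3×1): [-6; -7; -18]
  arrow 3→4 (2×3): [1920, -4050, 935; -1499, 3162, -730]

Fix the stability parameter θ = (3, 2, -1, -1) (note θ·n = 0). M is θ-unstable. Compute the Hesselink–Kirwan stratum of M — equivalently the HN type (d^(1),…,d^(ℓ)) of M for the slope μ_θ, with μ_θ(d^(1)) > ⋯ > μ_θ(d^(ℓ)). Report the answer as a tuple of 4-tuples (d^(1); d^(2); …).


Barcode: M ≅ I[1,3], I[3,4]^2. HN layers by μ_θ (2 steps, strictly decreasing):
  μ^(1)=4/3; μ^(2)=-1

((1, 1, 1, 0); (0, 0, 2, 2))


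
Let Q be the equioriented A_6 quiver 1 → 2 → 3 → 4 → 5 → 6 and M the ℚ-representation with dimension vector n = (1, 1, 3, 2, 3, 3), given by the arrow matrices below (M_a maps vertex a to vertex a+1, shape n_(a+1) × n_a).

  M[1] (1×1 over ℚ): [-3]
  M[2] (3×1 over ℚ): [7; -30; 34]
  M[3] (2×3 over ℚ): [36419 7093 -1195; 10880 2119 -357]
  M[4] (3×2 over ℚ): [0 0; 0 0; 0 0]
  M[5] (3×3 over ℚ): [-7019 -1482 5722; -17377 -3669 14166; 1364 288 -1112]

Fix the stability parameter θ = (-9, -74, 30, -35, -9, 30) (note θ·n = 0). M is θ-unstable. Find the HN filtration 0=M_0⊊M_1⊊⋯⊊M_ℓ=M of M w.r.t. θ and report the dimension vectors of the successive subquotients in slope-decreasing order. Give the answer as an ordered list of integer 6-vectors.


Interval decomposition of M: I[1,4], I[3,3], I[3,4], I[5,5], I[5,6]^2, I[6,6].
HN type (ℓ=4): μ^(1)=30; μ^(2)=-5/2; μ^(3)=-9; μ^(4)=-83/2

((0, 0, 1, 0, 0, 3); (0, 0, 2, 2, 0, 0); (0, 0, 0, 0, 3, 0); (1, 1, 0, 0, 0, 0))


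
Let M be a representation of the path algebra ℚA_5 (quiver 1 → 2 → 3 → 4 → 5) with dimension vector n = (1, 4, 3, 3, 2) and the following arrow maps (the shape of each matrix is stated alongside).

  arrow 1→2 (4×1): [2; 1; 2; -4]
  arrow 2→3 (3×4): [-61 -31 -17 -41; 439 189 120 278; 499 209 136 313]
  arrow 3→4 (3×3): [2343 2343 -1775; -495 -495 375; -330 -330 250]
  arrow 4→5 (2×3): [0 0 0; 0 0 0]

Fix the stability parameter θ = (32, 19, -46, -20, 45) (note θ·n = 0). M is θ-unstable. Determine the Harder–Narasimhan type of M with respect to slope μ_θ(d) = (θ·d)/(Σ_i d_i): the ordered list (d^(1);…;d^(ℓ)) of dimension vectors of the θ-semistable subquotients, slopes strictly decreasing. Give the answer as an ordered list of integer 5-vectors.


Barcode: M ≅ I[1,4], I[2,2], I[2,3]^2, I[4,4]^2, I[5,5]^2. HN layers by μ_θ (5 steps, strictly decreasing):
  μ^(1)=45; μ^(2)=19; μ^(3)=-15/4; μ^(4)=-27/2; μ^(5)=-20

((0, 0, 0, 0, 2); (0, 1, 0, 0, 0); (1, 1, 1, 1, 0); (0, 2, 2, 0, 0); (0, 0, 0, 2, 0))


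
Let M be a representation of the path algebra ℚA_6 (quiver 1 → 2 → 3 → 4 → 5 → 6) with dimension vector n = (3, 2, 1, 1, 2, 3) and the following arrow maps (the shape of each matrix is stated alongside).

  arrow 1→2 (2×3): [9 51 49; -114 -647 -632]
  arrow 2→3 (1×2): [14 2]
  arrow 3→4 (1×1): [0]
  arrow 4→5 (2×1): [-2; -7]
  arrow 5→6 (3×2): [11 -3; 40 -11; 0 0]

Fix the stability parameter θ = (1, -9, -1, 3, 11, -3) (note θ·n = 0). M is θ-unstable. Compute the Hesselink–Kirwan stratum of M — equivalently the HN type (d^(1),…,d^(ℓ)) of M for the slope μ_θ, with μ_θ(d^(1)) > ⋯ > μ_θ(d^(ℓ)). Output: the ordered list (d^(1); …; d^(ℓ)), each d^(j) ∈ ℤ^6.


Via rank(M_{q-1}∘⋯∘M_p): M ≅ I[1,1], I[1,2], I[1,3], I[4,6], I[5,6], I[6,6].
μ_θ-semistable layers: μ^(1)=4; μ^(2)=3; μ^(3)=1; μ^(4)=-1; μ^(5)=-3; μ^(6)=-4

((0, 0, 0, 0, 2, 2); (0, 0, 0, 1, 0, 0); (1, 0, 0, 0, 0, 0); (0, 0, 1, 0, 0, 0); (0, 0, 0, 0, 0, 1); (2, 2, 0, 0, 0, 0))


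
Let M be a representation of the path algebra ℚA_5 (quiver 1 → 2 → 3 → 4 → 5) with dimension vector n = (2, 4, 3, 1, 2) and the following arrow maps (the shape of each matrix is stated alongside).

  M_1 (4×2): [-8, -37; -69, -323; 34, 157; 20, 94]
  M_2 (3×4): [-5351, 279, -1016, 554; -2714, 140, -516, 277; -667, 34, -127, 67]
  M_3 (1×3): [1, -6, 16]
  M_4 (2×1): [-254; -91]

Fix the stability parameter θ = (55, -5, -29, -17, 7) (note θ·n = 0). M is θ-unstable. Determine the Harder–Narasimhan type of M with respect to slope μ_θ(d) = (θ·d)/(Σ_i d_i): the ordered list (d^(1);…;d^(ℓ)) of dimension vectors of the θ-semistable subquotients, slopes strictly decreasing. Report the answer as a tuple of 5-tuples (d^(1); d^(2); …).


Barcode: M ≅ I[1,2], I[1,5], I[2,3]^2, I[5,5]. HN layers by μ_θ (4 steps, strictly decreasing):
  μ^(1)=25; μ^(2)=7; μ^(3)=1; μ^(4)=-17

((1, 1, 0, 0, 0); (0, 0, 0, 0, 2); (1, 1, 1, 1, 0); (0, 2, 2, 0, 0))


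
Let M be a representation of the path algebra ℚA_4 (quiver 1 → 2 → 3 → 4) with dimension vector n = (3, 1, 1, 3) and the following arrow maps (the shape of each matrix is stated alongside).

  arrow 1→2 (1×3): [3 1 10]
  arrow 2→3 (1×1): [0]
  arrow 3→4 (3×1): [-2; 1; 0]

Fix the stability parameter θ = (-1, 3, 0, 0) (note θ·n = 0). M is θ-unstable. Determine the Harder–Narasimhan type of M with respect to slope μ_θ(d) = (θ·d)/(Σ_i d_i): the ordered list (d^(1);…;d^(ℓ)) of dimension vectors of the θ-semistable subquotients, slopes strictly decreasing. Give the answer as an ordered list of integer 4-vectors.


Via rank(M_{q-1}∘⋯∘M_p): M ≅ I[1,1]^2, I[1,2], I[3,4], I[4,4]^2.
μ_θ-semistable layers: μ^(1)=3; μ^(2)=0; μ^(3)=-1

((0, 1, 0, 0); (0, 0, 1, 3); (3, 0, 0, 0))


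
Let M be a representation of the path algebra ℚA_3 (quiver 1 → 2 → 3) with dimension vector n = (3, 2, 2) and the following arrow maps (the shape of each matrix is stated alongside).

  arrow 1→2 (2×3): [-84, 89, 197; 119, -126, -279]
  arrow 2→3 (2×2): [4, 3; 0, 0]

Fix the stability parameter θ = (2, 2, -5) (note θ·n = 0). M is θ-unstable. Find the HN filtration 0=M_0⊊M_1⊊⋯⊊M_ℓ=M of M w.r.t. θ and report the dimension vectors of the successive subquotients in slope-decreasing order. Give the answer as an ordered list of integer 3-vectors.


Interval decomposition of M: I[1,1], I[1,2], I[1,3], I[3,3].
HN type (ℓ=3): μ^(1)=2; μ^(2)=-1/3; μ^(3)=-5

((2, 1, 0); (1, 1, 1); (0, 0, 1))


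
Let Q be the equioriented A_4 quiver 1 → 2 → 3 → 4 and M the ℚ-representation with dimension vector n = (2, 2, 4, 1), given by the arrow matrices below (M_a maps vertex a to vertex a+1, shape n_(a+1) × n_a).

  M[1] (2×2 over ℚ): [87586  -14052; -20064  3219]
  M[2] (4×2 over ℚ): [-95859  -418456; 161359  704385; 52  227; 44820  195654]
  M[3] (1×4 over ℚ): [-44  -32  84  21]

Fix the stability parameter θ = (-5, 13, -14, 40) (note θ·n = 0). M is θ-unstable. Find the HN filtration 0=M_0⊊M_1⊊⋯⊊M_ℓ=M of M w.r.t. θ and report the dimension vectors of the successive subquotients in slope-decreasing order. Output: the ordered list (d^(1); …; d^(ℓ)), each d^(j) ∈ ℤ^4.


Interval decomposition of M: I[1,3], I[1,4], I[3,3]^2.
HN type (ℓ=4): μ^(1)=40; μ^(2)=-1/2; μ^(3)=-5; μ^(4)=-14

((0, 0, 0, 1); (0, 2, 2, 0); (2, 0, 0, 0); (0, 0, 2, 0))


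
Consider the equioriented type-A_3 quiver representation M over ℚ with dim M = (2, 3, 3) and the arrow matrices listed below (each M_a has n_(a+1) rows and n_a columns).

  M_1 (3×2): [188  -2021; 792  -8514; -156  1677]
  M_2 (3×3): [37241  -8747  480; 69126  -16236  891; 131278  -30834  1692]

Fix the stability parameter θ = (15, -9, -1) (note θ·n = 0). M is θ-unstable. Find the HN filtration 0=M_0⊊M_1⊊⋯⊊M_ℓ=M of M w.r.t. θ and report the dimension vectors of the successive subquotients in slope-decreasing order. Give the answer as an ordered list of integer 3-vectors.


Via rank(M_{q-1}∘⋯∘M_p): M ≅ I[1,1], I[1,3], I[2,2], I[2,3], I[3,3].
μ_θ-semistable layers: μ^(1)=15; μ^(2)=5/3; μ^(3)=-1; μ^(4)=-9

((1, 0, 0); (1, 1, 1); (0, 0, 2); (0, 2, 0))


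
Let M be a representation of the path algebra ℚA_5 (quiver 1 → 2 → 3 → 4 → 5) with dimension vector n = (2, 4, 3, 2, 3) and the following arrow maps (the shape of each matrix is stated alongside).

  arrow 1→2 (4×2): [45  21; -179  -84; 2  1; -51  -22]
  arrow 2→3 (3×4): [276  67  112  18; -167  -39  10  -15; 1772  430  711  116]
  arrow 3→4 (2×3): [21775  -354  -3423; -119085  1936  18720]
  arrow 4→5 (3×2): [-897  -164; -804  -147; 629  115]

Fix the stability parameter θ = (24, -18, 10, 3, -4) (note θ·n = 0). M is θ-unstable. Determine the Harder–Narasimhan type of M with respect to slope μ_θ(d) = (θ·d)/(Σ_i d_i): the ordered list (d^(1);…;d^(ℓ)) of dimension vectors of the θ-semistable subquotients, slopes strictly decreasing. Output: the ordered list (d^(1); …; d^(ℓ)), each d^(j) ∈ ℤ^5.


Barcode: M ≅ I[1,5]^2, I[2,2], I[2,3], I[5,5]. HN layers by μ_θ (4 steps, strictly decreasing):
  μ^(1)=10; μ^(2)=3; μ^(3)=-4; μ^(4)=-18

((0, 0, 1, 0, 0); (2, 2, 2, 2, 2); (0, 0, 0, 0, 1); (0, 2, 0, 0, 0))


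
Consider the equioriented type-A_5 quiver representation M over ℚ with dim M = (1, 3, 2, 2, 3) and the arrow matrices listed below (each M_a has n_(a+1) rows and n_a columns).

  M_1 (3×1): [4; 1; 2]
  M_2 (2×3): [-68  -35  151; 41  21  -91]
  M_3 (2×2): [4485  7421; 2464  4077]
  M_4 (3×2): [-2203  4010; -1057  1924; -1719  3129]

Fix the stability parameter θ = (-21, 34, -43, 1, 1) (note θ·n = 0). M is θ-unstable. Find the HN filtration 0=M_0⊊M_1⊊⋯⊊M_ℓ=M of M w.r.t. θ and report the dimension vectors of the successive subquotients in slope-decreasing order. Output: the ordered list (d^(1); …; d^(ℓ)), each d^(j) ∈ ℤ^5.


Via rank(M_{q-1}∘⋯∘M_p): M ≅ I[1,5], I[2,2], I[2,5], I[5,5].
μ_θ-semistable layers: μ^(1)=34; μ^(2)=1; μ^(3)=-9/2; μ^(4)=-21

((0, 1, 0, 0, 0); (0, 0, 0, 2, 3); (0, 2, 2, 0, 0); (1, 0, 0, 0, 0))


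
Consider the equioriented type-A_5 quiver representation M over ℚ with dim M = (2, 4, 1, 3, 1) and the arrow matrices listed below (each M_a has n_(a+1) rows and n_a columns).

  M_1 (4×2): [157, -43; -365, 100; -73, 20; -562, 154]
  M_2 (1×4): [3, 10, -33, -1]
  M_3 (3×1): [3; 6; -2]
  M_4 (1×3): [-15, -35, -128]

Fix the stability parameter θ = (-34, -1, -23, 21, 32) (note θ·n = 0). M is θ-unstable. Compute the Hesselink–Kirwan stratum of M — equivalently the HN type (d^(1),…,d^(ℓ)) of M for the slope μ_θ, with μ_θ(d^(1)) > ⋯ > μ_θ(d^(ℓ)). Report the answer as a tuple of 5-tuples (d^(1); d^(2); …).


Interval decomposition of M: I[1,2], I[1,5], I[2,2]^2, I[4,4]^2.
HN type (ℓ=5): μ^(1)=32; μ^(2)=21; μ^(3)=-1; μ^(4)=-12; μ^(5)=-34

((0, 0, 0, 0, 1); (0, 0, 0, 3, 0); (0, 3, 0, 0, 0); (0, 1, 1, 0, 0); (2, 0, 0, 0, 0))


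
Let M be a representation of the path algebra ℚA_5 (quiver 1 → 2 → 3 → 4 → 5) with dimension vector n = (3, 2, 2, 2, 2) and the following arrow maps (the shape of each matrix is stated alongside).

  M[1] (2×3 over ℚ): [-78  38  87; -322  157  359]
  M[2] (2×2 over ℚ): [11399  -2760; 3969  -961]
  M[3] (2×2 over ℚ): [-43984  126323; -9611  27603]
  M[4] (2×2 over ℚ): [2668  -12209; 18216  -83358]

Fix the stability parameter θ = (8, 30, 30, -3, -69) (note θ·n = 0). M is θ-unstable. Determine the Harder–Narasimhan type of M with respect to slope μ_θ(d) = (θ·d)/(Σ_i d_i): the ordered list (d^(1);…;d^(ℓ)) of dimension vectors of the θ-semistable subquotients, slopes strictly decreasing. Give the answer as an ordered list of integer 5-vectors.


Interval decomposition of M: I[1,1], I[1,4], I[1,5], I[5,5].
HN type (ℓ=4): μ^(1)=19; μ^(2)=8; μ^(3)=-4/5; μ^(4)=-69

((0, 1, 1, 1, 0); (2, 0, 0, 0, 0); (1, 1, 1, 1, 1); (0, 0, 0, 0, 1))


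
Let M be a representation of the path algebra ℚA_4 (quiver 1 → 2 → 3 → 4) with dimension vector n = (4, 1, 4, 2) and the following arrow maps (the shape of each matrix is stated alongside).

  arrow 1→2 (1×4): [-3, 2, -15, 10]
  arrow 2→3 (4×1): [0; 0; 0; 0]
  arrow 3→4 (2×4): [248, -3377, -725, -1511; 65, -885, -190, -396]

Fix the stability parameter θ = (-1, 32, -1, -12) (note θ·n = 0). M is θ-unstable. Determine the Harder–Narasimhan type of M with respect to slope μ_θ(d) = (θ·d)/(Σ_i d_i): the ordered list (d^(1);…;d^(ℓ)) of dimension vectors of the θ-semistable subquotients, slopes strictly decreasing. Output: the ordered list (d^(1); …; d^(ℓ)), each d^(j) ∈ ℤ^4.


Via rank(M_{q-1}∘⋯∘M_p): M ≅ I[1,1]^3, I[1,2], I[3,3]^2, I[3,4]^2.
μ_θ-semistable layers: μ^(1)=32; μ^(2)=-1; μ^(3)=-13/2

((0, 1, 0, 0); (4, 0, 2, 0); (0, 0, 2, 2))


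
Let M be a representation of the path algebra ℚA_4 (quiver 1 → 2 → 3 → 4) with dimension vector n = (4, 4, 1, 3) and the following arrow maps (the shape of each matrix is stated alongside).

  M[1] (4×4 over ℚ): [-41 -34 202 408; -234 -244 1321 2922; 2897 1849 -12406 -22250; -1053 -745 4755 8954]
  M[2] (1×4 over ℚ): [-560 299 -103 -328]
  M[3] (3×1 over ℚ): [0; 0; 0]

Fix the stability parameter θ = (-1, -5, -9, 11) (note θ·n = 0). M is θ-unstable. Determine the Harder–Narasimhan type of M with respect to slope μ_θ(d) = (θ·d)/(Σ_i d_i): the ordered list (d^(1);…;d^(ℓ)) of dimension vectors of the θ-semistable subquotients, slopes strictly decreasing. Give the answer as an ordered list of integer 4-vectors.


Interval decomposition of M: I[1,2]^3, I[1,3], I[4,4]^3.
HN type (ℓ=3): μ^(1)=11; μ^(2)=-3; μ^(3)=-5

((0, 0, 0, 3); (3, 3, 0, 0); (1, 1, 1, 0))


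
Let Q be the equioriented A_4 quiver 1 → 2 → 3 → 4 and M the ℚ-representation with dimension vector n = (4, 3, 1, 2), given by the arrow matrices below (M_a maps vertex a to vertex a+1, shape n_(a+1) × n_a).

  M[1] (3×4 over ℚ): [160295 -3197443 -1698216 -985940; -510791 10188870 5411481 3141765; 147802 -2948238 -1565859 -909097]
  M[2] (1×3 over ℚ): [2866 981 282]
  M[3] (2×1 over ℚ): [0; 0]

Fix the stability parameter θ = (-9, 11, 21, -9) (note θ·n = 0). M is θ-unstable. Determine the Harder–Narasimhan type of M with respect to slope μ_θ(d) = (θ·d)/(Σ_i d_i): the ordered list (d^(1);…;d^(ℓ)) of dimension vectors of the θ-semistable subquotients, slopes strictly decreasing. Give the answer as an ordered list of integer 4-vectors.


Barcode: M ≅ I[1,1], I[1,2]^2, I[1,3], I[4,4]^2. HN layers by μ_θ (3 steps, strictly decreasing):
  μ^(1)=21; μ^(2)=11; μ^(3)=-9

((0, 0, 1, 0); (0, 3, 0, 0); (4, 0, 0, 2))


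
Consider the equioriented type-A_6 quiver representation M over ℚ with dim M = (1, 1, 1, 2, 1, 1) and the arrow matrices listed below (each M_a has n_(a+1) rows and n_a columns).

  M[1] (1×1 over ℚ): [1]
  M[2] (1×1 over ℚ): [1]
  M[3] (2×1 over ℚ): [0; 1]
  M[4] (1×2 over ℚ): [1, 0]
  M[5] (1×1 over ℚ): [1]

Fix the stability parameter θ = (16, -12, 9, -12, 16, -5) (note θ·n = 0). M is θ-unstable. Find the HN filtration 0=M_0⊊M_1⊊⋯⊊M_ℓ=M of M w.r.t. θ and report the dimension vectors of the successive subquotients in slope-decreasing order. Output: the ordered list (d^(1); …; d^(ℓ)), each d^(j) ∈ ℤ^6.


Interval decomposition of M: I[1,4], I[4,6].
HN type (ℓ=3): μ^(1)=11/2; μ^(2)=1/4; μ^(3)=-12

((0, 0, 0, 0, 1, 1); (1, 1, 1, 1, 0, 0); (0, 0, 0, 1, 0, 0))


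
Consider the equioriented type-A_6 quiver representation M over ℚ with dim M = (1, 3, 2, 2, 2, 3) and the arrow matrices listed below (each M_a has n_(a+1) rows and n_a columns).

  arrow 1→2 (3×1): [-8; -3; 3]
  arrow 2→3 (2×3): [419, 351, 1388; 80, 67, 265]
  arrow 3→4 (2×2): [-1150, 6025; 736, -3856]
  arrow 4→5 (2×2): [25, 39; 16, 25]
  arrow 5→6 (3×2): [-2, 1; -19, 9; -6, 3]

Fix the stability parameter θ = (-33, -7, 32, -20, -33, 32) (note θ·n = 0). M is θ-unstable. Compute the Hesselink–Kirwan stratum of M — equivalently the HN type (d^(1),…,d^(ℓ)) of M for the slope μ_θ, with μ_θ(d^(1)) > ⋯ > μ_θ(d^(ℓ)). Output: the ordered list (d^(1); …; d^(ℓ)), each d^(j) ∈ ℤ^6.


Barcode: M ≅ I[1,3], I[2,2], I[2,6], I[4,6], I[6,6]. HN layers by μ_θ (4 steps, strictly decreasing):
  μ^(1)=32; μ^(2)=-7; μ^(3)=-53/2; μ^(4)=-33

((0, 0, 1, 0, 0, 3); (0, 3, 1, 1, 1, 0); (0, 0, 0, 1, 1, 0); (1, 0, 0, 0, 0, 0))


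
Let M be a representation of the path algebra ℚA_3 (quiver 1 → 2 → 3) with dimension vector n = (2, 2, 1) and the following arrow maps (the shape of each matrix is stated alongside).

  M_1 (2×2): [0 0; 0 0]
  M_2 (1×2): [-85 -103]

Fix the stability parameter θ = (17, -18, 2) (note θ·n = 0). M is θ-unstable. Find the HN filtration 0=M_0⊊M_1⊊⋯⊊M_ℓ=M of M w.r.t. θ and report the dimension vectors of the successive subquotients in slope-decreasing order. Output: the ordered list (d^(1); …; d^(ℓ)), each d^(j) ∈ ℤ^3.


Interval decomposition of M: I[1,1]^2, I[2,2], I[2,3].
HN type (ℓ=3): μ^(1)=17; μ^(2)=2; μ^(3)=-18

((2, 0, 0); (0, 0, 1); (0, 2, 0))


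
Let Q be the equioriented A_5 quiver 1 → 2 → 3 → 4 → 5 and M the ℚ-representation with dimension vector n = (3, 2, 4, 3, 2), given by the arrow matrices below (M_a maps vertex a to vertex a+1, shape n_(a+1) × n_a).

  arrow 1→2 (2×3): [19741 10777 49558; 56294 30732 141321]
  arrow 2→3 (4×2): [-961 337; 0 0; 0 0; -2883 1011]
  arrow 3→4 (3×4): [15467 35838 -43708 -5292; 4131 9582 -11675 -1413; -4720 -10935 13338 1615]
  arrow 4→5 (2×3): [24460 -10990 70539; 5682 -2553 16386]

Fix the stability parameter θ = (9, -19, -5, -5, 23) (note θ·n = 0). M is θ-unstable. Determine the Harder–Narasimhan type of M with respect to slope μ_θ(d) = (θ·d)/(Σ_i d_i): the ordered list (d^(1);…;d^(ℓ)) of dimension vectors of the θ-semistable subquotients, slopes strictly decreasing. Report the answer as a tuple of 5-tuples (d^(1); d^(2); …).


Barcode: M ≅ I[1,1], I[1,2], I[1,5], I[3,3], I[3,4], I[3,5]. HN layers by μ_θ (3 steps, strictly decreasing):
  μ^(1)=23; μ^(2)=9; μ^(3)=-5

((0, 0, 0, 0, 2); (1, 0, 0, 0, 0); (2, 2, 4, 3, 0))


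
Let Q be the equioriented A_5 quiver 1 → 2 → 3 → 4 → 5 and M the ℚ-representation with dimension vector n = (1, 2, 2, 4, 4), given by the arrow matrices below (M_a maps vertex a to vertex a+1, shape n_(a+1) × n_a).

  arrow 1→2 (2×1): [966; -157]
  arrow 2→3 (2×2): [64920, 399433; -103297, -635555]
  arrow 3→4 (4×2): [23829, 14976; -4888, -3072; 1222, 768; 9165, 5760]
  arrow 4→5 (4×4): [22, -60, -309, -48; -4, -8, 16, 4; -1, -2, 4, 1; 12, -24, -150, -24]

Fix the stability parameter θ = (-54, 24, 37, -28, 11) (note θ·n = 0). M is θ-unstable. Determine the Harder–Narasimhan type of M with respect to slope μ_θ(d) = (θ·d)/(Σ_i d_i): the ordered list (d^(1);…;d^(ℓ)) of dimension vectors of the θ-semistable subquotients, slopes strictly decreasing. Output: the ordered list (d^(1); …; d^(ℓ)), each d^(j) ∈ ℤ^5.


Barcode: M ≅ I[1,4], I[2,3], I[4,4], I[4,5]^2, I[5,5]^2. HN layers by μ_θ (5 steps, strictly decreasing):
  μ^(1)=37; μ^(2)=24; μ^(3)=11; μ^(4)=-28; μ^(5)=-54

((0, 0, 1, 0, 0); (0, 1, 0, 0, 0); (0, 1, 1, 1, 4); (0, 0, 0, 3, 0); (1, 0, 0, 0, 0))


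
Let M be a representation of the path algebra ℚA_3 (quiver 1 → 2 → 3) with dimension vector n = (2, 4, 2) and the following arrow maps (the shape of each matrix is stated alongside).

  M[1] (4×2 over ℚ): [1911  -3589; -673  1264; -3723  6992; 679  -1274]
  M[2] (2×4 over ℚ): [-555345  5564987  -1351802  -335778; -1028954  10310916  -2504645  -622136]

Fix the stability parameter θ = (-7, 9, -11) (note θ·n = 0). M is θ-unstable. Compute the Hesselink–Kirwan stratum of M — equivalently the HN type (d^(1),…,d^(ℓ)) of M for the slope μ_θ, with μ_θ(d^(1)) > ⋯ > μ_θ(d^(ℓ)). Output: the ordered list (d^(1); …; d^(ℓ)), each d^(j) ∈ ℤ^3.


Barcode: M ≅ I[1,3]^2, I[2,2]^2. HN layers by μ_θ (3 steps, strictly decreasing):
  μ^(1)=9; μ^(2)=-1; μ^(3)=-7

((0, 2, 0); (0, 2, 2); (2, 0, 0))


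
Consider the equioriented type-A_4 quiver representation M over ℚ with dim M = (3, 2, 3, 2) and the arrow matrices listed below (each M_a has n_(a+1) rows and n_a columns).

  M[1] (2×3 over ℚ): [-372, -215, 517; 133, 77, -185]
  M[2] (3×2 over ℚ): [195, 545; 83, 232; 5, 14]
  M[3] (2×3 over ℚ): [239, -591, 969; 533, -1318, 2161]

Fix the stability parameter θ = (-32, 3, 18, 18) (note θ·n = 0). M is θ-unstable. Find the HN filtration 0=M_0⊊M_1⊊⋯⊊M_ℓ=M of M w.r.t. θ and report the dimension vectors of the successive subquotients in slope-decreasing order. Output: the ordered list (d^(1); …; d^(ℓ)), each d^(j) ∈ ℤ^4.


Barcode: M ≅ I[1,1], I[1,4]^2, I[3,3]. HN layers by μ_θ (3 steps, strictly decreasing):
  μ^(1)=18; μ^(2)=3; μ^(3)=-32

((0, 0, 3, 2); (0, 2, 0, 0); (3, 0, 0, 0))


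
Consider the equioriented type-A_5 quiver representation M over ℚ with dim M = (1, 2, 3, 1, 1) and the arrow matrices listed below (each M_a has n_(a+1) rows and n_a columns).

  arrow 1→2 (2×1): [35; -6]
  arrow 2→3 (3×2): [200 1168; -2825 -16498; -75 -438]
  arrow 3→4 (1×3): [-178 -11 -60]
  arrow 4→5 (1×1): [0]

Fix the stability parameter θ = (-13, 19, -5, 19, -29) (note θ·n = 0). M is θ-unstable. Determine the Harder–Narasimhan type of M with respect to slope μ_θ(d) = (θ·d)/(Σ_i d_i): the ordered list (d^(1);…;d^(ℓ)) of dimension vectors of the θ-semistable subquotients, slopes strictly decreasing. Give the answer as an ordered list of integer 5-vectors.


Via rank(M_{q-1}∘⋯∘M_p): M ≅ I[1,4], I[2,2], I[3,3]^2, I[5,5].
μ_θ-semistable layers: μ^(1)=19; μ^(2)=7; μ^(3)=-5; μ^(4)=-13; μ^(5)=-29

((0, 1, 0, 1, 0); (0, 1, 1, 0, 0); (0, 0, 2, 0, 0); (1, 0, 0, 0, 0); (0, 0, 0, 0, 1))


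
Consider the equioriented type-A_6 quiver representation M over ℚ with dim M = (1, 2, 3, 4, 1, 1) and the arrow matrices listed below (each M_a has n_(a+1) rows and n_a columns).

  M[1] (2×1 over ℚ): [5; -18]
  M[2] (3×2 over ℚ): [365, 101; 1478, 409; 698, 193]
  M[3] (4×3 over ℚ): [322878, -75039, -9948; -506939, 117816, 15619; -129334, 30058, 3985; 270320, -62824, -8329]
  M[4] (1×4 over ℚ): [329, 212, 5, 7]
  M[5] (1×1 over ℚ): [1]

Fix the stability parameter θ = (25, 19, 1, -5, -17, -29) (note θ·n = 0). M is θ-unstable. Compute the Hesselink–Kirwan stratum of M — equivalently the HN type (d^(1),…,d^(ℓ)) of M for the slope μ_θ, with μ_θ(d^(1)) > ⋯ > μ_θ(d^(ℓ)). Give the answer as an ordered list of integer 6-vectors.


Barcode: M ≅ I[1,4], I[2,6], I[3,4], I[4,4]. HN layers by μ_θ (4 steps, strictly decreasing):
  μ^(1)=10; μ^(2)=-2; μ^(3)=-5; μ^(4)=-31/5

((1, 1, 1, 1, 0, 0); (0, 0, 1, 1, 0, 0); (0, 0, 0, 1, 0, 0); (0, 1, 1, 1, 1, 1))


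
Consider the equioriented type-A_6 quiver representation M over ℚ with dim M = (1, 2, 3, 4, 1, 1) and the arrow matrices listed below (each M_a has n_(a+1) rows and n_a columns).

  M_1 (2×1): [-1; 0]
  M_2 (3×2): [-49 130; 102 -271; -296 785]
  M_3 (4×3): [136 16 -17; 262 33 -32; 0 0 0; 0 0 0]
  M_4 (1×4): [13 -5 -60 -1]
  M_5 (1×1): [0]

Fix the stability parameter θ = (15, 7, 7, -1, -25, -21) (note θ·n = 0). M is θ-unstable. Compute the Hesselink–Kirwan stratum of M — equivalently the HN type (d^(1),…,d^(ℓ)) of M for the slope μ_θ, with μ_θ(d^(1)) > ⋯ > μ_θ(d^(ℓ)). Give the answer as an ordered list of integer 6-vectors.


Interval decomposition of M: I[1,3], I[2,5], I[3,4], I[4,4]^2, I[6,6].
HN type (ℓ=5): μ^(1)=29/3; μ^(2)=3; μ^(3)=-1; μ^(4)=-3; μ^(5)=-21

((1, 1, 1, 0, 0, 0); (0, 0, 1, 1, 0, 0); (0, 0, 0, 2, 0, 0); (0, 1, 1, 1, 1, 0); (0, 0, 0, 0, 0, 1))


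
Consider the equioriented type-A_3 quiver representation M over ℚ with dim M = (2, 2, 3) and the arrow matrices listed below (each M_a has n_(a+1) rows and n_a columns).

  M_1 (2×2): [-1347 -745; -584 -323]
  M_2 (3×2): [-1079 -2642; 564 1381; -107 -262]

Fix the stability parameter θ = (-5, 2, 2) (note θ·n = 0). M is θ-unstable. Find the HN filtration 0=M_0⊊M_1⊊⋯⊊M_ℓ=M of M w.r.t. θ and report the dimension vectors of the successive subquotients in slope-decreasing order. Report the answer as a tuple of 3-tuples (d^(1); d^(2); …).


Barcode: M ≅ I[1,3]^2, I[3,3]. HN layers by μ_θ (2 steps, strictly decreasing):
  μ^(1)=2; μ^(2)=-5

((0, 2, 3); (2, 0, 0))


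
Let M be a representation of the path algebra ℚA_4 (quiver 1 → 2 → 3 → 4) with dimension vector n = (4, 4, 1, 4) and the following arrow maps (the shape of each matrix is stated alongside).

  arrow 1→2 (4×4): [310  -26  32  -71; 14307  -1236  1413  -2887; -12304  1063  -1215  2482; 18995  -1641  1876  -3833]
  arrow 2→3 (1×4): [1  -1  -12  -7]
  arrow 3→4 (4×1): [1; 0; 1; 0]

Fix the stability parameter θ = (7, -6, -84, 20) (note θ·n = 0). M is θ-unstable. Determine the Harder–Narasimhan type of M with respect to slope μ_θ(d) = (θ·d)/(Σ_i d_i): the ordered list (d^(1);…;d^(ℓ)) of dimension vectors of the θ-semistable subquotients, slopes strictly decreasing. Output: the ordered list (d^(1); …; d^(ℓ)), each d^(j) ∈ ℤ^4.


Barcode: M ≅ I[1,2]^3, I[1,4], I[4,4]^3. HN layers by μ_θ (3 steps, strictly decreasing):
  μ^(1)=20; μ^(2)=1/2; μ^(3)=-83/3

((0, 0, 0, 4); (3, 3, 0, 0); (1, 1, 1, 0))


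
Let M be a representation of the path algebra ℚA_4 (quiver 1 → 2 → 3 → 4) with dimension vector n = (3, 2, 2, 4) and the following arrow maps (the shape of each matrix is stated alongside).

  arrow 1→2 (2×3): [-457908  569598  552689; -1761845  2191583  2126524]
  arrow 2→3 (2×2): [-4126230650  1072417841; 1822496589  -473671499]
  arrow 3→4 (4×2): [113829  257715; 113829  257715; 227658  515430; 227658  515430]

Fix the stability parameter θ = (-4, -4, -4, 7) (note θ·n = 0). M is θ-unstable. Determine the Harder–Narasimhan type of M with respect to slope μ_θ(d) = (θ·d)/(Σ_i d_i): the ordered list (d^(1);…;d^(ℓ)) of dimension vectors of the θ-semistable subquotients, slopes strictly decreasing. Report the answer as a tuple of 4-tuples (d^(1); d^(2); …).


Barcode: M ≅ I[1,1], I[1,3], I[1,4], I[4,4]^3. HN layers by μ_θ (2 steps, strictly decreasing):
  μ^(1)=7; μ^(2)=-4

((0, 0, 0, 4); (3, 2, 2, 0))


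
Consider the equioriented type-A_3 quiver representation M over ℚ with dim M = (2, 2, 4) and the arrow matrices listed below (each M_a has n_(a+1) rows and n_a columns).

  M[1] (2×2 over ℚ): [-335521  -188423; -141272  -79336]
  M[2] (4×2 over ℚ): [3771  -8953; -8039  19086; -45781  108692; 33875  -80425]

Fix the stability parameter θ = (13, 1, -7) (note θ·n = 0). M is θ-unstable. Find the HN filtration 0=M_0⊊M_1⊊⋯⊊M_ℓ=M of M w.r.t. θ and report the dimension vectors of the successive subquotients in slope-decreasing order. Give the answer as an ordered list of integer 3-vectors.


Via rank(M_{q-1}∘⋯∘M_p): M ≅ I[1,1], I[1,3], I[2,3], I[3,3]^2.
μ_θ-semistable layers: μ^(1)=13; μ^(2)=7/3; μ^(3)=-3; μ^(4)=-7

((1, 0, 0); (1, 1, 1); (0, 1, 1); (0, 0, 2))


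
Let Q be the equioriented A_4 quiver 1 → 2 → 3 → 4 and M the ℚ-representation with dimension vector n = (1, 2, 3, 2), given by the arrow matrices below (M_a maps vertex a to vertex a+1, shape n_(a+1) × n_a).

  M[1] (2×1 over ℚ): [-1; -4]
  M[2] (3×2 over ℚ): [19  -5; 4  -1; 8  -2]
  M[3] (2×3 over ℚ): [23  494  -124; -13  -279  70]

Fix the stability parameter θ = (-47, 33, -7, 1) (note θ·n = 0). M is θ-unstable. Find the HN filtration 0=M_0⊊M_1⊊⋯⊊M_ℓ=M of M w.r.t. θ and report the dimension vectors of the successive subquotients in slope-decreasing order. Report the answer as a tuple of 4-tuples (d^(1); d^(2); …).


Interval decomposition of M: I[1,4], I[2,4], I[3,3].
HN type (ℓ=3): μ^(1)=9; μ^(2)=-7; μ^(3)=-47

((0, 2, 2, 2); (0, 0, 1, 0); (1, 0, 0, 0))


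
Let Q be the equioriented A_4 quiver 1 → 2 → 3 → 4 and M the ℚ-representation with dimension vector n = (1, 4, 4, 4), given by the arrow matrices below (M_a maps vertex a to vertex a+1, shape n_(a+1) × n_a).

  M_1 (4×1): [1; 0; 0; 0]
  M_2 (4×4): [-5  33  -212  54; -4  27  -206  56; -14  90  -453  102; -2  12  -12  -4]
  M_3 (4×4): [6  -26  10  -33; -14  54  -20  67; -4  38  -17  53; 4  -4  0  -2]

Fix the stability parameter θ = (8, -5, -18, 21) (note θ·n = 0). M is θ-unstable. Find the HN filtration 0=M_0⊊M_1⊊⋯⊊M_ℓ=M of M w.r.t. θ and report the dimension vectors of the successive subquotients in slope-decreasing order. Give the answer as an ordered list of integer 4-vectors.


Via rank(M_{q-1}∘⋯∘M_p): M ≅ I[1,3], I[2,2], I[2,3], I[2,4], I[3,4], I[4,4]^2.
μ_θ-semistable layers: μ^(1)=21; μ^(2)=-5; μ^(3)=-23/2; μ^(4)=-18

((0, 0, 0, 4); (1, 2, 1, 0); (0, 2, 2, 0); (0, 0, 1, 0))


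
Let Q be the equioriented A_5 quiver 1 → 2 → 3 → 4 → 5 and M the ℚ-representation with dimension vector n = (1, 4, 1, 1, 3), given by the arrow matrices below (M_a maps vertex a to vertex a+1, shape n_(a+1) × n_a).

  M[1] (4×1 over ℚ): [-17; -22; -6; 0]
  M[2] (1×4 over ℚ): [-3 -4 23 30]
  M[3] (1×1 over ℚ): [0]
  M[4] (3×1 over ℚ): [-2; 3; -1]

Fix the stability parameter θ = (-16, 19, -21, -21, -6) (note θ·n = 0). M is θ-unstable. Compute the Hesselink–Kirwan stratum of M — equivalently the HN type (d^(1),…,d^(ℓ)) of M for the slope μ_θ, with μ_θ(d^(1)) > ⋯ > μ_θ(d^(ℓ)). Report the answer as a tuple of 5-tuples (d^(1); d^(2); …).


Interval decomposition of M: I[1,3], I[2,2]^3, I[4,5], I[5,5]^2.
HN type (ℓ=5): μ^(1)=19; μ^(2)=-1; μ^(3)=-6; μ^(4)=-16; μ^(5)=-21

((0, 3, 0, 0, 0); (0, 1, 1, 0, 0); (0, 0, 0, 0, 3); (1, 0, 0, 0, 0); (0, 0, 0, 1, 0))


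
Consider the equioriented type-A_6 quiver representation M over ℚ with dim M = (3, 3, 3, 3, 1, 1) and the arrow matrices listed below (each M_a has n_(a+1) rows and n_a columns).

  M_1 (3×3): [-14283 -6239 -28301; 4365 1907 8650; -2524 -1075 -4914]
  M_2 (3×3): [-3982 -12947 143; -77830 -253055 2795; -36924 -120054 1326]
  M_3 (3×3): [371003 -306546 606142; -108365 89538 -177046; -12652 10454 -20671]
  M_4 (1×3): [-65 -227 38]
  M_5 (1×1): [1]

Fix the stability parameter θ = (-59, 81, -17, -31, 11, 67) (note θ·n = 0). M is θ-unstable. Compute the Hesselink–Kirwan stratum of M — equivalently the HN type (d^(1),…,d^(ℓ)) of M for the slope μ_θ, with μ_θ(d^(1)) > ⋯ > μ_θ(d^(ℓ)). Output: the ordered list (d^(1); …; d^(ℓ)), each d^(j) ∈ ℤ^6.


Barcode: M ≅ I[1,2]^2, I[1,6], I[3,4]^2. HN layers by μ_θ (5 steps, strictly decreasing):
  μ^(1)=81; μ^(2)=67; μ^(3)=11; μ^(4)=-24; μ^(5)=-59

((0, 2, 0, 0, 0, 0); (0, 0, 0, 0, 0, 1); (0, 1, 1, 1, 1, 0); (0, 0, 2, 2, 0, 0); (3, 0, 0, 0, 0, 0))


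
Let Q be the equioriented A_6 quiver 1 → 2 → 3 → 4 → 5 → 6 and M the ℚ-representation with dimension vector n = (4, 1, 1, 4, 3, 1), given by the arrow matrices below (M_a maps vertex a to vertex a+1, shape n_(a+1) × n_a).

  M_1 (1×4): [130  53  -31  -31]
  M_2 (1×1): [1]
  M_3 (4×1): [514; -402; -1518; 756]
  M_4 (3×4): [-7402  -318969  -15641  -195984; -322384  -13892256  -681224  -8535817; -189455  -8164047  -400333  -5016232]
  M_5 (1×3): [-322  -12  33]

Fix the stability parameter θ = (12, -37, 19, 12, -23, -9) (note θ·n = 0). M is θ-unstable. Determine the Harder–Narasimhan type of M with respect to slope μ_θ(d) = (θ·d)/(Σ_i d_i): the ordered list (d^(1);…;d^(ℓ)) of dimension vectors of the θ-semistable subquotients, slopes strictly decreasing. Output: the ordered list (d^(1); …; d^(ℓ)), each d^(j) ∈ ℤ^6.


Interval decomposition of M: I[1,1]^3, I[1,6], I[4,4], I[4,5]^2.
HN type (ℓ=4): μ^(1)=12; μ^(2)=-1/4; μ^(3)=-11/2; μ^(4)=-25/2

((3, 0, 0, 1, 0, 0); (0, 0, 1, 1, 1, 1); (0, 0, 0, 2, 2, 0); (1, 1, 0, 0, 0, 0))


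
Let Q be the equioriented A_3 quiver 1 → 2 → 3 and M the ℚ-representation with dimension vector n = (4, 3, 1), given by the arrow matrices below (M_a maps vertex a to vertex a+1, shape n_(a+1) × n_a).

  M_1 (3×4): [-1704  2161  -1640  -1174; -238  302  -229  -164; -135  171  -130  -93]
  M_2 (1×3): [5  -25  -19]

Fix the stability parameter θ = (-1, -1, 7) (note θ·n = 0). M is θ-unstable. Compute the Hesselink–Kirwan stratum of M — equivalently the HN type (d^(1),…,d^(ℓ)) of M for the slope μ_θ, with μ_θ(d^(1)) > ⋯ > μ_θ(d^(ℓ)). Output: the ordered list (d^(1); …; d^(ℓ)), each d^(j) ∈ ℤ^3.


Barcode: M ≅ I[1,1], I[1,2]^2, I[1,3]. HN layers by μ_θ (2 steps, strictly decreasing):
  μ^(1)=7; μ^(2)=-1

((0, 0, 1); (4, 3, 0))
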